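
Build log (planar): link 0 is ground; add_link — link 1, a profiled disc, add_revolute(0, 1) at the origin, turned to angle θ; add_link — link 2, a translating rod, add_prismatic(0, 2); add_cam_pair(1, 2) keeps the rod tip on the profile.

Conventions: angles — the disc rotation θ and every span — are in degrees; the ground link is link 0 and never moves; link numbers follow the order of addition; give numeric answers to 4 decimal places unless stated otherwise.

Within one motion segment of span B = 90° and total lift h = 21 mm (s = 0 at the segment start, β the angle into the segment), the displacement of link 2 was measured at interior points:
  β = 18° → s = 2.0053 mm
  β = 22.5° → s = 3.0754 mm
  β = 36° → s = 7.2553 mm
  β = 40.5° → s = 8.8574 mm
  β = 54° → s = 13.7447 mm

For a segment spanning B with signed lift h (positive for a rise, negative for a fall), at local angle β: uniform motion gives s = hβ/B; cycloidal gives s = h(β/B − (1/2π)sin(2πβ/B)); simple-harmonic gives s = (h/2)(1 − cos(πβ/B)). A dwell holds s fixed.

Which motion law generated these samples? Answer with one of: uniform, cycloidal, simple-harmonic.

candidates at β/B = r: uniform s = h·r (linear in β); cycloidal s = h·(r − sin(2πr)/(2π)); simple-harmonic s = (h/2)(1 − cos(πr))
β=18°: printed 2.0053 | uniform 4.2000, cycloidal 1.0213, simple-harmonic 2.0053
β=22.5°: printed 3.0754 | uniform 5.2500, cycloidal 1.9077, simple-harmonic 3.0754
β=36°: printed 7.2553 | uniform 8.4000, cycloidal 6.4355, simple-harmonic 7.2553
β=40.5°: printed 8.8574 | uniform 9.4500, cycloidal 8.4172, simple-harmonic 8.8574
β=54°: printed 13.7447 | uniform 12.6000, cycloidal 14.5645, simple-harmonic 13.7447
only one law matches every sample → simple-harmonic

simple-harmonic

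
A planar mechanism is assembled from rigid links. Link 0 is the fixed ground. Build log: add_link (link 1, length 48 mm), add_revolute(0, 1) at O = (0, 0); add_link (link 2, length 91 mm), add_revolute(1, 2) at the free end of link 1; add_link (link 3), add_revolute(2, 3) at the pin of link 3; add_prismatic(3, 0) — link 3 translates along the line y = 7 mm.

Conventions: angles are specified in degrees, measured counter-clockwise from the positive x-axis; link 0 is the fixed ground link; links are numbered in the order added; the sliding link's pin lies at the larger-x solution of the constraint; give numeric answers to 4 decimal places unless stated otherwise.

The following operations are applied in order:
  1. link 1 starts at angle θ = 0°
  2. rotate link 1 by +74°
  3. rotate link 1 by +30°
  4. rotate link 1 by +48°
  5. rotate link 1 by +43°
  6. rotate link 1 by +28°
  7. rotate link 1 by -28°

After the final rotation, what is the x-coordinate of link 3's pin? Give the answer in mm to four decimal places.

geometry: r = 48 mm, L = 91 mm, e = 7 mm; θ starts at 0°
rotate link 1 by +74°: θ ← 0° +74° = 74°
rotate link 1 by +30°: θ ← 74° +30° = 104°
rotate link 1 by +48°: θ ← 104° +48° = 152°
rotate link 1 by +43°: θ ← 152° +43° = 195°
rotate link 1 by +28°: θ ← 195° +28° = 223°
rotate link 1 by -28°: θ ← 223° -28° = 195°
crank pin P = (r cos θ, r sin θ) = (-46.364440, -12.423314)
h = r sin θ − e = -12.423314 − 7 = -19.423314
x = r cos θ + √(L² − h²) = -46.364440 + 88.902952 = 42.538512

42.5385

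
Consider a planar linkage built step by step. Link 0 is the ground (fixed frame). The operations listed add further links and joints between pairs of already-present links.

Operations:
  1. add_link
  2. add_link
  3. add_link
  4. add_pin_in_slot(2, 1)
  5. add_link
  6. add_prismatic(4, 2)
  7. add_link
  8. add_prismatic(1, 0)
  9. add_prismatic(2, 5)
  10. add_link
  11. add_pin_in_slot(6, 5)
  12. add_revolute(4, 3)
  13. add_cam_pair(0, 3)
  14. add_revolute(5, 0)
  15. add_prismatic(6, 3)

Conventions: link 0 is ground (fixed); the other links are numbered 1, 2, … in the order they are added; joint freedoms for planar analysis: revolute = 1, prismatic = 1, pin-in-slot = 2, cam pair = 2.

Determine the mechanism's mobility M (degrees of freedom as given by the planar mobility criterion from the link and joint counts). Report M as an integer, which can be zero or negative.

L=1 J1=0 J2=0
add link → L=2 J1=0 J2=0
add link → L=3 J1=0 J2=0
add link → L=4 J1=0 J2=0
PS@2,1 dof=2 J2 → L=4 J1=0 J2=1
add link → L=5 J1=0 J2=1
P@4,2 dof=1 J1 → L=5 J1=1 J2=1
add link → L=6 J1=1 J2=1
P@1,0 dof=1 J1 → L=6 J1=2 J2=1
P@2,5 dof=1 J1 → L=6 J1=3 J2=1
add link → L=7 J1=3 J2=1
PS@6,5 dof=2 J2 → L=7 J1=3 J2=2
R@4,3 dof=1 J1 → L=7 J1=4 J2=2
C@0,3 dof=2 J2 → L=7 J1=4 J2=3
R@5,0 dof=1 J1 → L=7 J1=5 J2=3
P@6,3 dof=1 J1 → L=7 J1=6 J2=3
M=3(L−1)−2J1−J2=3·6−2·6−3=3

M = 3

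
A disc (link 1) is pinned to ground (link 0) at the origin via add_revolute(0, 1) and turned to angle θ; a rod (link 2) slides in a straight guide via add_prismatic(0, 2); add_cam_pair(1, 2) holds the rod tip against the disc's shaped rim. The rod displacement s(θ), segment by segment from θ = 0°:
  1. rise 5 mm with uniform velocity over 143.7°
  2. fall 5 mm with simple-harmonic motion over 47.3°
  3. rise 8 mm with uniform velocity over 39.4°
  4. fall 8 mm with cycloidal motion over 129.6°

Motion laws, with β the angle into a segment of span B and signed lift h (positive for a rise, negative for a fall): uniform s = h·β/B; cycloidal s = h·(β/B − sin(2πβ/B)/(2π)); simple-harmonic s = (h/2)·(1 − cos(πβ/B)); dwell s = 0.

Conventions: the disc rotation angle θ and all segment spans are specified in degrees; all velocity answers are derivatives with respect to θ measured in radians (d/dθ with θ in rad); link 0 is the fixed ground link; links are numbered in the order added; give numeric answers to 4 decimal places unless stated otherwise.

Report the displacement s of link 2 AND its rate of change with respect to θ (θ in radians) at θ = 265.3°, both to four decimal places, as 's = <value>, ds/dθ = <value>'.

segment 1 (0° to 143.7°, uniform, h = 5) is passed completely: s = 0.0000 + (5) = 5.0000
segment 2 (143.7° to 191°, simple-harmonic, h = -5) is passed completely: s = 5.0000 + (-5) = 0.0000
segment 3 (191° to 230.4°, uniform, h = 8) is passed completely: s = 0.0000 + (8) = 8.0000
θ = 265.3° falls in segment 4 (230.4° to 360°, cycloidal, h = -8): β = 265.3 − 230.4 = 34.9°, B = 129.6°; Δs = -8·(0.2693 − sin(2π·0.2693)/(2π)) = -0.8904; s = 8.0000 − 0.8904 = 7.1096
velocity in seg [230.4°–360°] (cycloidal), θ in radians: β = 34.9° = 0.6091 rad, B = 129.6° = 2.2619 rad; ds/dθ = (h/B)(1 − cos(2πβ/B)) = ((-8)/2.2619)(1 − cos(2π·0.2693)) = -3.964397 mm/rad

s = 7.1096, ds/dθ = -3.9644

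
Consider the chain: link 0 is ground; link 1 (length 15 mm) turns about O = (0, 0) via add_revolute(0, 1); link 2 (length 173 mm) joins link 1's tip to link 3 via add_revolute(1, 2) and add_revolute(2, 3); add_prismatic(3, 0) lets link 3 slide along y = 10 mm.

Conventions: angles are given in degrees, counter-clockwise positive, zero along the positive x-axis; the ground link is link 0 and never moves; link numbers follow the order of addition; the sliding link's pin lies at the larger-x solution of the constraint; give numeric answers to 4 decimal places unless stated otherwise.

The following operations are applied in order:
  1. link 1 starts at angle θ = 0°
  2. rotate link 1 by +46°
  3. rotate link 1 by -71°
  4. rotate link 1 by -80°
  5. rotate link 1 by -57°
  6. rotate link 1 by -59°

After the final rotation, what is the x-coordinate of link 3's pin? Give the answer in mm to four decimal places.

geometry: r = 15 mm, L = 173 mm, e = 10 mm; θ starts at 0°
rotate link 1 by +46°: θ ← 0° +46° = 46°
rotate link 1 by -71°: θ ← 46° -71° = -25°
rotate link 1 by -80°: θ ← -25° -80° = -105°
rotate link 1 by -57°: θ ← -105° -57° = -162°
rotate link 1 by -59°: θ ← -162° -59° = -221°
crank pin P = (r cos θ, r sin θ) = (-11.320644, 9.840885)
h = r sin θ − e = 9.840885 − 10 = -0.159115
x = r cos θ + √(L² − h²) = -11.320644 + 172.999927 = 161.679283

161.6793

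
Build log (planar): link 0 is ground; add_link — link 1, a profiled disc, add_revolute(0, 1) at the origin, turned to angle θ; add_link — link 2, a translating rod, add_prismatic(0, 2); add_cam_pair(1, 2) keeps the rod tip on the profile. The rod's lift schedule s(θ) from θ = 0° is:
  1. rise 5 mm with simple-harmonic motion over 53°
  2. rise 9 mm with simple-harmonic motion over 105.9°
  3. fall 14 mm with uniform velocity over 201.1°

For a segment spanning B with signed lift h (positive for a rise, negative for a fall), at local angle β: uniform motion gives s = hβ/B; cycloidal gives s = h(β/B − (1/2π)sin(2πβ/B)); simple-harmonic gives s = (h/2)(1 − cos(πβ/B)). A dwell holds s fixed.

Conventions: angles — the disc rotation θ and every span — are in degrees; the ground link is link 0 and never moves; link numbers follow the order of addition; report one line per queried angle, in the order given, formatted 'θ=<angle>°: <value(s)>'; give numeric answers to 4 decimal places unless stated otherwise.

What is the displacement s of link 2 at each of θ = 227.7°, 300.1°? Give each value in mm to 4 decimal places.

seg 1 [0°–53°] simple-harmonic, h=5: full span → s += 5 → s = 5.0000
seg 2 [53°–158.9°] simple-harmonic, h=9: full span → s += 9 → s = 14.0000
seg 3 [158.9°–360°] uniform, h=-14: θ=227.7° here. β=68.8, B=201.1. -14·68.8/201.1 = -4.7897 → s = 9.2103
seg 3 [158.9°–360°] uniform, h=-14: θ=300.1° here. β=141.2, B=201.1. -14·141.2/201.1 = -9.8299 → s = 4.1701

θ=227.7°: 9.2103
θ=300.1°: 4.1701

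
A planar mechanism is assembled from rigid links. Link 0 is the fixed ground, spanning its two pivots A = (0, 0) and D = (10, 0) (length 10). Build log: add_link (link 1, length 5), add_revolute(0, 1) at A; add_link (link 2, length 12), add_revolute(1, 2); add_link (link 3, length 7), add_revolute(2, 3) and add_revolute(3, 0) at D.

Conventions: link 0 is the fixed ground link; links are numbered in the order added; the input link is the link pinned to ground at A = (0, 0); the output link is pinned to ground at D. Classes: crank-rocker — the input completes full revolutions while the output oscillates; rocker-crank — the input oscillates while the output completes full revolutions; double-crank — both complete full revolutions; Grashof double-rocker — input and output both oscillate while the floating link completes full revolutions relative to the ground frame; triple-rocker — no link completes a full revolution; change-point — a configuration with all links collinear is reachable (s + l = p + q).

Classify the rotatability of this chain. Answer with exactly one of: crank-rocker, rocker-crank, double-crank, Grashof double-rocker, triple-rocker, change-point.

lengths: ground=10, input=5, coupler=12, output=7
sorted: s=5 (shortest), l=12 (longest), p+q=17
s + l = 17 vs p + q = 17
s + l = p + q → change-point (collinear configuration reachable)

change-point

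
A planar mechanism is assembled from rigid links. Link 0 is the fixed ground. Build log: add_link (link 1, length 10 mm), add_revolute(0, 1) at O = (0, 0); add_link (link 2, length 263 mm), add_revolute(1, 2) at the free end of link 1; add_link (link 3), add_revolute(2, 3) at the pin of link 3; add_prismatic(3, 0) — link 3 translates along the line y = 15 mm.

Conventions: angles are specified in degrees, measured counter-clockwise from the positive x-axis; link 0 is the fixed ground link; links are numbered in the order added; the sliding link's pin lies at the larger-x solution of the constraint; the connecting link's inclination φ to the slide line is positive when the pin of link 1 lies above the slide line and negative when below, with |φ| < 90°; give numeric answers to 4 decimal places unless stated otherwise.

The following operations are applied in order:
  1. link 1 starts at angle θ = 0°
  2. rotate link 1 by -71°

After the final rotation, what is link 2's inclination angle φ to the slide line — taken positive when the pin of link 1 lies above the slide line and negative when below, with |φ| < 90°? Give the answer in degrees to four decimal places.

geometry: r = 10 mm, L = 263 mm, e = 15 mm; θ starts at 0°
rotate link 1 by -71°: θ ← 0° -71° = -71°
h = r sin θ − e = -9.455186 − 15 = -24.455186
sin φ = h / L = -24.455186 / 263 = -0.09298550
φ = arcsin(-0.09298550) = -5.335384°

-5.3354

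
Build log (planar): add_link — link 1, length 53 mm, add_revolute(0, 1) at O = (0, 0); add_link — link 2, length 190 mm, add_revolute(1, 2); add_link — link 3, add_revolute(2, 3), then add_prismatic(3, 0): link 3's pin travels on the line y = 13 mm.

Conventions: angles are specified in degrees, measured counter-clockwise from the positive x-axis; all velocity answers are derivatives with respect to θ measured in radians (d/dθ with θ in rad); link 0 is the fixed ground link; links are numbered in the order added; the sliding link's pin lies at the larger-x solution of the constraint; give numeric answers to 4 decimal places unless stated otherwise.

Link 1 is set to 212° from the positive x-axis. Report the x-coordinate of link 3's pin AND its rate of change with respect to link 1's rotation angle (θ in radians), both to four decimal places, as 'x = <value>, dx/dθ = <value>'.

geometry: r = 53 mm, L = 190 mm, e = 13 mm
crank pin P = (r cos θ, r sin θ) = (-44.946549, -28.085721)
h = r sin θ − e = -28.085721 − 13 = -41.085721
x = r cos θ + √(L² − h²) = -44.946549 + 185.504619 = 140.558070
dx/dθ = −r sin θ − h·r cos θ/√(L² − h²) (θ in radians; h = -41.085721) = 18.130921

x = 140.5581, dx/dθ = 18.1309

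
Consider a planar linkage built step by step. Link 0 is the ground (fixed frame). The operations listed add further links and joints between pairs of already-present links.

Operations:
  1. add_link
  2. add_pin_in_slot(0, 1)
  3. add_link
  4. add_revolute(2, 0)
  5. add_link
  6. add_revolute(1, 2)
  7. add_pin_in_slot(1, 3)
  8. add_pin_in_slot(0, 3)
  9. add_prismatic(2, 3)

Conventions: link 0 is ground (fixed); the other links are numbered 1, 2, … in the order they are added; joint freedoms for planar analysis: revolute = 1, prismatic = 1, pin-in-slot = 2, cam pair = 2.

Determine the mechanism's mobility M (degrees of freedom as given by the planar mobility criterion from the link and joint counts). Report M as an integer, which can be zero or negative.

ground; <1,0,0>
#1 <2,0,0>
PS:0↔1 J2 <2,0,1>
#2 <3,0,1>
R:2↔0 J1 <3,1,1>
#3 <4,1,1>
R:1↔2 J1 <4,2,1>
PS:1↔3 J2 <4,2,2>
PS:0↔3 J2 <4,2,3>
P:2↔3 J1 <4,3,3>
3×3 − 2×3 − 1×3 = 0

M = 0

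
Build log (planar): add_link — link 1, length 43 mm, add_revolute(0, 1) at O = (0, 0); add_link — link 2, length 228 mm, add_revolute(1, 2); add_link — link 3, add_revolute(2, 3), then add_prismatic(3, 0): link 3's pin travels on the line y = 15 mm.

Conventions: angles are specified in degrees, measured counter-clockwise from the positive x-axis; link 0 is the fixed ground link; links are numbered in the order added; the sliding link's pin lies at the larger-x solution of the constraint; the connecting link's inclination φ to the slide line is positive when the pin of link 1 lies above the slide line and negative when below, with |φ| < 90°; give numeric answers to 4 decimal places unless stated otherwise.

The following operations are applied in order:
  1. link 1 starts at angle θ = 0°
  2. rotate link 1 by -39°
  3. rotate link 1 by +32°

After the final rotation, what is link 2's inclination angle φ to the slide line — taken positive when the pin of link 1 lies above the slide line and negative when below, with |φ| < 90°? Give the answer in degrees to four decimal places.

geometry: r = 43 mm, L = 228 mm, e = 15 mm; θ starts at 0°
rotate link 1 by -39°: θ ← 0° -39° = -39°
rotate link 1 by +32°: θ ← -39° +32° = -7°
h = r sin θ − e = -5.240382 − 15 = -20.240382
sin φ = h / L = -20.240382 / 228 = -0.08877360
φ = arcsin(-0.08877360) = -5.093057°

-5.0931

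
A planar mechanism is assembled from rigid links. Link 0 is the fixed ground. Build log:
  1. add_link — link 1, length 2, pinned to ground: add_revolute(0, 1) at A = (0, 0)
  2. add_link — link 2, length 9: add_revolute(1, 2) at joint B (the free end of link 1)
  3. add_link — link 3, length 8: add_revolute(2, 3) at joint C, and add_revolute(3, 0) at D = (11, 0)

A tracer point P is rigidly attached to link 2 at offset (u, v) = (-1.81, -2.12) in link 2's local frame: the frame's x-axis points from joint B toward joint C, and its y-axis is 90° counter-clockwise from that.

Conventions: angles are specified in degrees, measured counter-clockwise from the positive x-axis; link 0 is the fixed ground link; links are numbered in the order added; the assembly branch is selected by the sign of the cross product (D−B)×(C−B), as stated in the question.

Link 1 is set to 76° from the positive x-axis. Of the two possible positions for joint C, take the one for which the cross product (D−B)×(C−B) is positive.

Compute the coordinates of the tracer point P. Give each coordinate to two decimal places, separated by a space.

A=(0,0), D=(11.00,0)
B = A + 2.00·(cos76°, sin76°) = (0.4838, 1.9406)
|BD| = 10.6937
circle(B,9.00) ∩ circle(D,8.00): a=6.1417, h=6.5787
  candidates: C₊=(7.7174,7.2955) cross=70.351; C₋=(5.3297,-5.6434) cross=-70.351
  branch + wants cross > 0 → take C=(7.7174,7.2955) (cross=70.351)
ex = (C−B)/|BC| = (0.8037,0.5950); ey = (-0.5950,0.8037)
P = B + -1.81·ex + -2.12·ey = (0.2905,-0.8403)

0.29 -0.84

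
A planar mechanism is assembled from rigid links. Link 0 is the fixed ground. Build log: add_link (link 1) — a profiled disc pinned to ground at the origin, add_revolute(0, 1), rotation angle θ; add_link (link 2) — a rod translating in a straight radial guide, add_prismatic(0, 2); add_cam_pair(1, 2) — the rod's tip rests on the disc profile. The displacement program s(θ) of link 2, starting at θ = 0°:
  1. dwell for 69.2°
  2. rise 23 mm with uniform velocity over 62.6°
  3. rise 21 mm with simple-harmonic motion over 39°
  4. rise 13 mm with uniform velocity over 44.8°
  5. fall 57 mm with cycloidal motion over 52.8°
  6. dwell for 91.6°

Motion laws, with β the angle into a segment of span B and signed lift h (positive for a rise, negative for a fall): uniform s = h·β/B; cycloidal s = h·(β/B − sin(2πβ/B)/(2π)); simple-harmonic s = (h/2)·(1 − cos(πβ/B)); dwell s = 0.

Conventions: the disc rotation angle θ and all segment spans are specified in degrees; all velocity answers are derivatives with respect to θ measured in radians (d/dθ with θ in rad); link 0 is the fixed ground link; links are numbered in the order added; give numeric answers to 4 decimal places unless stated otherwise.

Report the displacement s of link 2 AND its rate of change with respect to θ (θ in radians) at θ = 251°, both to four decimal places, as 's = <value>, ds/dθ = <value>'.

seg 1 [0°–69.2°] dwell: s stays 0.0000
seg 2 [69.2°–131.8°] uniform, h=23: full span → s += 23 → s = 23.0000
seg 3 [131.8°–170.8°] simple-harmonic, h=21: full span → s += 21 → s = 44.0000
seg 4 [170.8°–215.6°] uniform, h=13: full span → s += 13 → s = 57.0000
seg 5 [215.6°–268.4°] cycloidal, h=-57: θ=251° here. β=35.4, B=52.8. -57·(0.6705 − sin(2π·0.6705)/(2π)) = -46.1781 → s = 10.8219
velocity in seg [215.6°–268.4°] (cycloidal), θ in radians: β = 35.4° = 0.6178 rad, B = 52.8° = 0.9215 rad; ds/dθ = (h/B)(1 − cos(2πβ/B)) = ((-57)/0.9215)(1 − cos(2π·0.6705)) = -91.496577 mm/rad

s = 10.8219, ds/dθ = -91.4966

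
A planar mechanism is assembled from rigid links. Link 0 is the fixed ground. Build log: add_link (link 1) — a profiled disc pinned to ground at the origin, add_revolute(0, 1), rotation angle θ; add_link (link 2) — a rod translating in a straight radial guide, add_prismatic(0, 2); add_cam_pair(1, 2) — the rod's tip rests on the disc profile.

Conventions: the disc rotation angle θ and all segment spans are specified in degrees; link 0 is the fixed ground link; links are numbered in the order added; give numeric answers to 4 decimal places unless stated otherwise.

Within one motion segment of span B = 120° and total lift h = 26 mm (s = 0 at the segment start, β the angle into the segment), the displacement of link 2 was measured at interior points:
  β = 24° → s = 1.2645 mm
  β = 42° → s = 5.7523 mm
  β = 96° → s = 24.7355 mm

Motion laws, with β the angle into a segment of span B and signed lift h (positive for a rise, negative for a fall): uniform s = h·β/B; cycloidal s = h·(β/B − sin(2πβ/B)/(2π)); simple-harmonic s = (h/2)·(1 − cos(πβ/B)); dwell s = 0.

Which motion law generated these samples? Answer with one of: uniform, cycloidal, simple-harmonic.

candidates at β/B = r: uniform s = h·r (linear in β); cycloidal s = h·(r − sin(2πr)/(2π)); simple-harmonic s = (h/2)(1 − cos(πr))
β=24°: printed 1.2645 | uniform 5.2000, cycloidal 1.2645, simple-harmonic 2.4828
β=42°: printed 5.7523 | uniform 9.1000, cycloidal 5.7523, simple-harmonic 7.0981
β=96°: printed 24.7355 | uniform 20.8000, cycloidal 24.7355, simple-harmonic 23.5172
only one law matches every sample → cycloidal

cycloidal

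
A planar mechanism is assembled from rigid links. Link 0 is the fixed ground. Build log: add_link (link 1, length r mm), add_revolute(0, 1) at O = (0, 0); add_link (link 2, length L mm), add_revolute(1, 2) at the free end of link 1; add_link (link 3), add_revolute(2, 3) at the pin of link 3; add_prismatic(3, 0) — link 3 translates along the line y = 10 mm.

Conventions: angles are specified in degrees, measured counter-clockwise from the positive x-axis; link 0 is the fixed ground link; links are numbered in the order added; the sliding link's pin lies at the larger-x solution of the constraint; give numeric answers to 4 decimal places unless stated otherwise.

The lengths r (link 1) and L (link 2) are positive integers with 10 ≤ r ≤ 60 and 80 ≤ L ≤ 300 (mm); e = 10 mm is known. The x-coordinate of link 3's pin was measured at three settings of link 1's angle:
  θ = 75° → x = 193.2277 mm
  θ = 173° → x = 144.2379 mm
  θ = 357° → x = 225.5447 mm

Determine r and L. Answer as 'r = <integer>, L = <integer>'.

constraint per measurement: (x − r cos θ)² + (r sin θ − e)² = L²
subtracting the θ₁ and θ₂ equations cancels the r² and L² terms:
r = (x₁² − x₂²) / (2[(x₁cos θ₁ + e sin θ₁) − (x₂cos θ₂ + e sin θ₂)]) = 41.0000 → r = 41
L² = (x₁ − r cos θ₁)² + (r sin θ₁ − e)² = 34224.9821 → L = 185.0000 → L = 185
check at θ₃=357°: x = 225.5447 (printed 225.5447) ✓

r = 41, L = 185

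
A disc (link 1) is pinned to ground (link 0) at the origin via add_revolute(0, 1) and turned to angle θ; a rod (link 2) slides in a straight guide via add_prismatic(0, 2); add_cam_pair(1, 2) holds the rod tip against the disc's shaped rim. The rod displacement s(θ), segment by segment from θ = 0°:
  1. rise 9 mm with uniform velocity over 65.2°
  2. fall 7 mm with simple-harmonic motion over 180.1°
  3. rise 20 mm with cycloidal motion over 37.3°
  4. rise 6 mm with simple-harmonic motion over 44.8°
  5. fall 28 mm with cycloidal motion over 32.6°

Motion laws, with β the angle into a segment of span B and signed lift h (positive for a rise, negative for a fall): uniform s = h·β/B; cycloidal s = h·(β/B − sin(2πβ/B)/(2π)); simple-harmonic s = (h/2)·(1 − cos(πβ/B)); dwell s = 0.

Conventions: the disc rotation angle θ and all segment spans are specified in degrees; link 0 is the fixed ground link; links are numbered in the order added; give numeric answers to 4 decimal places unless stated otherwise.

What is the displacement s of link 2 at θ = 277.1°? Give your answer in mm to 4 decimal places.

segment 1 (0° to 65.2°, uniform, h = 9) is passed completely: s = 0.0000 + (9) = 9.0000
segment 2 (65.2° to 245.3°, simple-harmonic, h = -7) is passed completely: s = 9.0000 + (-7) = 2.0000
θ = 277.1° falls in segment 3 (245.3° to 282.6°, cycloidal, h = 20): β = 277.1 − 245.3 = 31.8°, B = 37.3°; Δs = 20·(0.8525 − sin(2π·0.8525)/(2π)) = 19.5959; s = 2.0000 + 19.5959 = 21.5959

21.5959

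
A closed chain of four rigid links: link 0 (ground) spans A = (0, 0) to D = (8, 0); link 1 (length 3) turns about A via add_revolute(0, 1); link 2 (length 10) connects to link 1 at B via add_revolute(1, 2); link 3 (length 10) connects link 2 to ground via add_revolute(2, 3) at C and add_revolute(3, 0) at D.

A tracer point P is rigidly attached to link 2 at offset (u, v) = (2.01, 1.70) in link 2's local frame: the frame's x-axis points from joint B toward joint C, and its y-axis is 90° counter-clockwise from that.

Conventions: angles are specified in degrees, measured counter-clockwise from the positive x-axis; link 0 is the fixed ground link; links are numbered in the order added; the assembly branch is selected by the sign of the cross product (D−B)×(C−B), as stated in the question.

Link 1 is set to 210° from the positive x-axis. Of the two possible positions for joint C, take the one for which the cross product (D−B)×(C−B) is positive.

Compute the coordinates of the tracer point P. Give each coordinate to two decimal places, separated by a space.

A=(0,0), D=(8.00,0)
B = A + 3.00·(cos210°, sin210°) = (-2.5981, -1.5000)
|BD| = 10.7037
circle(B,10.00) ∩ circle(D,10.00): a=5.3519, h=8.4473
  candidates: C₊=(1.5172,7.6140) cross=90.418; C₋=(3.8848,-9.1140) cross=-90.418
  branch + wants cross > 0 → take C=(1.5172,7.6140) (cross=90.418)
ex = (C−B)/|BC| = (0.4115,0.9114); ey = (-0.9114,0.4115)
P = B + 2.01·ex + 1.70·ey = (-3.3203,1.0315)

-3.32 1.03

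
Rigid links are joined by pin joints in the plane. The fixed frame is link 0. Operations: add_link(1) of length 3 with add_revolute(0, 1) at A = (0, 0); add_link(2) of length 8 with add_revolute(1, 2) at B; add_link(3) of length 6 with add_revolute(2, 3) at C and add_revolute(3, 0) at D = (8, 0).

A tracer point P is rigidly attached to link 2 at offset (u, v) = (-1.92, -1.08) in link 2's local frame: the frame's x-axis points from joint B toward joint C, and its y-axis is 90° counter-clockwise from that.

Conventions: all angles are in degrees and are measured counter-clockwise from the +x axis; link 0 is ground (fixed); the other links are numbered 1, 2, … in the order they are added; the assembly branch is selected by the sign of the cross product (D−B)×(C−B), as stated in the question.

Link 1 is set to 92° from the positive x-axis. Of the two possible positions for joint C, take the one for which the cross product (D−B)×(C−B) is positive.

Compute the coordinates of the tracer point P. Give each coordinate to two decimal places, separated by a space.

A=(0,0), D=(8.00,0)
B = A + 3.00·(cos92°, sin92°) = (-0.1047, 2.9982)
|BD| = 8.6415
circle(B,8.00) ∩ circle(D,6.00): a=5.9408, h=5.3578
  candidates: C₊=(7.3260,5.9620) cross=46.300; C₋=(3.6082,-4.0880) cross=-46.300
  branch + wants cross > 0 → take C=(7.3260,5.9620) (cross=46.300)
ex = (C−B)/|BC| = (0.9288,0.3705); ey = (-0.3705,0.9288)
P = B + -1.92·ex + -1.08·ey = (-1.4880,1.2837)

-1.49 1.28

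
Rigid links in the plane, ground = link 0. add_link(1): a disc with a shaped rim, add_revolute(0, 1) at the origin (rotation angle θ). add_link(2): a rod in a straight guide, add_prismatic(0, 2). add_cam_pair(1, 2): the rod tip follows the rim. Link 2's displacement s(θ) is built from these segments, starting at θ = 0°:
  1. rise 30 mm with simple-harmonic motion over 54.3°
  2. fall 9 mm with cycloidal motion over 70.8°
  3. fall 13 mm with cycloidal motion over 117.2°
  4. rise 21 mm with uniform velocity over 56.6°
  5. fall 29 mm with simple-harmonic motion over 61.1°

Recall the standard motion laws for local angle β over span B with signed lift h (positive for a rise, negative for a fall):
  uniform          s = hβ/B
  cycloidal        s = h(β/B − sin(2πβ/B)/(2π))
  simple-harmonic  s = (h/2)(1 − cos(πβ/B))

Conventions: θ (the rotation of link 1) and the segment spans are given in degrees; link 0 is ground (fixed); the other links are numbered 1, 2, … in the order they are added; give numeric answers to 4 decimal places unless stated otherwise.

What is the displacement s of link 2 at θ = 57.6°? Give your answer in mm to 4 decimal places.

segment 1 (0° to 54.3°, simple-harmonic, h = 30) is passed completely: s = 0.0000 + (30) = 30.0000
θ = 57.6° falls in segment 2 (54.3° to 125.1°, cycloidal, h = -9): β = 57.6 − 54.3 = 3.3°, B = 70.8°; Δs = -9·(0.0466 − sin(2π·0.0466)/(2π)) = -0.0060; s = 30.0000 − 0.0060 = 29.9940

29.9940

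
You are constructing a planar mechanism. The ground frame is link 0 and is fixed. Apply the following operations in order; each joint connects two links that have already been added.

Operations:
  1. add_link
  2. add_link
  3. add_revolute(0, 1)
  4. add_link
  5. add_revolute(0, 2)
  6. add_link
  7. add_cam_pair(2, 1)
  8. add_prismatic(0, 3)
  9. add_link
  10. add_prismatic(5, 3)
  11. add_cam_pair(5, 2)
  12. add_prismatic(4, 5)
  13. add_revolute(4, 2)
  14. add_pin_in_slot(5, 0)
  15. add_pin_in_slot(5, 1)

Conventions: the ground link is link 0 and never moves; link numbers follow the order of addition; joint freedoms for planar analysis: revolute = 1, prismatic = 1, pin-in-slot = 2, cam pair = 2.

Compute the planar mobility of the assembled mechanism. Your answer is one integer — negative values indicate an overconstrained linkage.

ground; <1,0,0>
#1 <2,0,0>
#2 <3,0,0>
R:0↔1 J1 <3,1,0>
#3 <4,1,0>
R:0↔2 J1 <4,2,0>
#4 <5,2,0>
C:2↔1 J2 <5,2,1>
P:0↔3 J1 <5,3,1>
#5 <6,3,1>
P:5↔3 J1 <6,4,1>
C:5↔2 J2 <6,4,2>
P:4↔5 J1 <6,5,2>
R:4↔2 J1 <6,6,2>
PS:5↔0 J2 <6,6,3>
PS:5↔1 J2 <6,6,4>
3×5 − 2×6 − 1×4 = -1

M = -1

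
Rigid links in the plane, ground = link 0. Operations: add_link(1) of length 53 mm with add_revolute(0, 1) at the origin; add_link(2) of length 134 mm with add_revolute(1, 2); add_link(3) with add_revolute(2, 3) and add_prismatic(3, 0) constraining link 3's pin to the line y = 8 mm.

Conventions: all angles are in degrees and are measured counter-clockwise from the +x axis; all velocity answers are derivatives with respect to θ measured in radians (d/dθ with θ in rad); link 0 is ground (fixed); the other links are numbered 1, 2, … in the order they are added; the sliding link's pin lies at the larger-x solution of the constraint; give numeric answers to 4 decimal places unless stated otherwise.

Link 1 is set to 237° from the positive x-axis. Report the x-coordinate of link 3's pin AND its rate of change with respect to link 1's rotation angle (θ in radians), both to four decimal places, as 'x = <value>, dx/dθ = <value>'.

geometry: r = 53 mm, L = 134 mm, e = 8 mm
crank pin P = (r cos θ, r sin θ) = (-28.865869, -44.449540)
h = r sin θ − e = -44.449540 − 8 = -52.449540
x = r cos θ + √(L² − h²) = -28.865869 + 123.308742 = 94.442873
dx/dθ = −r sin θ − h·r cos θ/√(L² − h²) (θ in radians; h = -52.449540) = 32.171404

x = 94.4429, dx/dθ = 32.1714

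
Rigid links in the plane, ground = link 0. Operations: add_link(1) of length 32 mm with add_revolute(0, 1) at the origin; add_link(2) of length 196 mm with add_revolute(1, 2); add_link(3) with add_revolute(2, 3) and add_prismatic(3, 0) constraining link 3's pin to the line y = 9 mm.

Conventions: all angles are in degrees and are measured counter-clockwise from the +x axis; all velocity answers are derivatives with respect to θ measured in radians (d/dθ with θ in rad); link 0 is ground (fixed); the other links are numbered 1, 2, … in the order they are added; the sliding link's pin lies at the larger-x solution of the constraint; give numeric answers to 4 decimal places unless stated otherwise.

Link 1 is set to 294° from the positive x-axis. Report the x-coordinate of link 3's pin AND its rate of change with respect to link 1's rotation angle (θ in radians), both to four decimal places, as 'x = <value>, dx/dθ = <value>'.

geometry: r = 32 mm, L = 196 mm, e = 9 mm
crank pin P = (r cos θ, r sin θ) = (13.015573, -29.233455)
h = r sin θ − e = -29.233455 − 9 = -38.233455
x = r cos θ + √(L² − h²) = 13.015573 + 192.234760 = 205.250333
dx/dθ = −r sin θ − h·r cos θ/√(L² − h²) (θ in radians; h = -38.233455) = 31.822114

x = 205.2503, dx/dθ = 31.8221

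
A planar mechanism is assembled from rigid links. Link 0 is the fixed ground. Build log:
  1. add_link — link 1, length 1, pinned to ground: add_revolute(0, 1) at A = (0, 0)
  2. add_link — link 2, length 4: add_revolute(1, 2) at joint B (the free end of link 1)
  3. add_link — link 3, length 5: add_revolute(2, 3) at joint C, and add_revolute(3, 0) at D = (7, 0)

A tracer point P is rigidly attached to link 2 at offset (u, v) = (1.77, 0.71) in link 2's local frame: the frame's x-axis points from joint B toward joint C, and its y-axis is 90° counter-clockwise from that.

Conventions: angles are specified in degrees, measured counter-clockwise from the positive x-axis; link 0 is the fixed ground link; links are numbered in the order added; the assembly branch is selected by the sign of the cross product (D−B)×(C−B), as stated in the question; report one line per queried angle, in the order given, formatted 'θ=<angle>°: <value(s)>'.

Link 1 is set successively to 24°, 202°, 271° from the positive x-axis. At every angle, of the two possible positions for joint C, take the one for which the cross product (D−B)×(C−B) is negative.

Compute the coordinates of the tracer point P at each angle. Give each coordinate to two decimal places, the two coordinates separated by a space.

A=(0,0), D=(7.00,0)
θ=24°: B = A + 1.00·(cos24°, sin24°) = (0.9135, 0.4067)
θ=24°: |BD| = 6.1000
θ=24°: circle(B,4.00) ∩ circle(D,5.00): a=2.3123, h=3.2639
θ=24°:   candidates: C₊=(3.4383,3.5092) cross=19.910; C₋=(3.0031,-3.0041) cross=-19.910
θ=24°:   branch - wants cross < 0 → take C=(3.0031,-3.0041) (cross=-19.910)
θ=24°: ex = (C−B)/|BC| = (0.5224,-0.8527); ey = (0.8527,0.5224)
θ=24°: P = B + 1.77·ex + 0.71·ey = (2.4436,-0.7317)
θ=202°: B = A + 1.00·(cos202°, sin202°) = (-0.9272, -0.3746)
θ=202°: |BD| = 7.9360
θ=202°: circle(B,4.00) ∩ circle(D,5.00): a=3.4010, h=2.1055
θ=202°:   candidates: C₊=(2.3706,1.8891) cross=16.710; C₋=(2.5694,-2.3173) cross=-16.710
θ=202°:   branch - wants cross < 0 → take C=(2.5694,-2.3173) (cross=-16.710)
θ=202°: ex = (C−B)/|BC| = (0.8741,-0.4857); ey = (0.4857,0.8741)
θ=202°: P = B + 1.77·ex + 0.71·ey = (0.9649,-0.6136)
θ=271°: B = A + 1.00·(cos271°, sin271°) = (0.0175, -0.9998)
θ=271°: |BD| = 7.0538
θ=271°: circle(B,4.00) ∩ circle(D,5.00): a=2.8889, h=2.7666
θ=271°:   candidates: C₊=(2.4851,2.1483) cross=19.515; C₋=(3.2694,-3.3290) cross=-19.515
θ=271°:   branch - wants cross < 0 → take C=(3.2694,-3.3290) (cross=-19.515)
θ=271°: ex = (C−B)/|BC| = (0.8130,-0.5823); ey = (0.5823,0.8130)
θ=271°: P = B + 1.77·ex + 0.71·ey = (1.8699,-1.4533)

θ=24°: 2.44 -0.73
θ=202°: 0.96 -0.61
θ=271°: 1.87 -1.45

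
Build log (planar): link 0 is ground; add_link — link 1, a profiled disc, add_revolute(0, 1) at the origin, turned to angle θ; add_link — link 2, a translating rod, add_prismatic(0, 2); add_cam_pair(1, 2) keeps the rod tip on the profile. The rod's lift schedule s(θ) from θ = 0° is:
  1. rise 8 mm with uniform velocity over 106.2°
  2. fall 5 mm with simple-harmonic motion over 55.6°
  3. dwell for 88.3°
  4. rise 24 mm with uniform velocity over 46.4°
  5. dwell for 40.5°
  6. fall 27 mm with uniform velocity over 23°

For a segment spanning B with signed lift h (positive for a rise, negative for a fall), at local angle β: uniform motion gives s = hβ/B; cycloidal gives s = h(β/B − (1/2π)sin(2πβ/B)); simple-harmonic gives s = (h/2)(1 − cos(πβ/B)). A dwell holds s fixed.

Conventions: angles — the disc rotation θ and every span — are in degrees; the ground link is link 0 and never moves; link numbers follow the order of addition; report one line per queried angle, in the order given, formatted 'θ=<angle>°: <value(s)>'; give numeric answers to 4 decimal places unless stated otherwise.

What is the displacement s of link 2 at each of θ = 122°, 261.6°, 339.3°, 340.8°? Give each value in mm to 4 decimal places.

seg 1 [0°–106.2°] uniform, h=8: full span → s += 8 → s = 8.0000
seg 2 [106.2°–161.8°] simple-harmonic, h=-5: θ=122° here. β=15.8, B=55.6. -5/2·(1 − cos(π·0.2842)) = -0.9318 → s = 7.0682
seg 2 [106.2°–161.8°] simple-harmonic, h=-5: full span → s += -5 → s = 3.0000
seg 3 [161.8°–250.1°] dwell: s stays 3.0000
seg 4 [250.1°–296.5°] uniform, h=24: θ=261.6° here. β=11.5, B=46.4. 24·11.5/46.4 = 5.9483 → s = 8.9483
seg 4 [250.1°–296.5°] uniform, h=24: full span → s += 24 → s = 27.0000
seg 5 [296.5°–337°] dwell: s stays 27.0000
seg 6 [337°–360°] uniform, h=-27: θ=339.3° here. β=2.3, B=23. -27·2.3/23 = -2.7000 → s = 24.3000
seg 6 [337°–360°] uniform, h=-27: θ=340.8° here. β=3.8, B=23. -27·3.8/23 = -4.4609 → s = 22.5391

θ=122°: 7.0682
θ=261.6°: 8.9483
θ=339.3°: 24.3000
θ=340.8°: 22.5391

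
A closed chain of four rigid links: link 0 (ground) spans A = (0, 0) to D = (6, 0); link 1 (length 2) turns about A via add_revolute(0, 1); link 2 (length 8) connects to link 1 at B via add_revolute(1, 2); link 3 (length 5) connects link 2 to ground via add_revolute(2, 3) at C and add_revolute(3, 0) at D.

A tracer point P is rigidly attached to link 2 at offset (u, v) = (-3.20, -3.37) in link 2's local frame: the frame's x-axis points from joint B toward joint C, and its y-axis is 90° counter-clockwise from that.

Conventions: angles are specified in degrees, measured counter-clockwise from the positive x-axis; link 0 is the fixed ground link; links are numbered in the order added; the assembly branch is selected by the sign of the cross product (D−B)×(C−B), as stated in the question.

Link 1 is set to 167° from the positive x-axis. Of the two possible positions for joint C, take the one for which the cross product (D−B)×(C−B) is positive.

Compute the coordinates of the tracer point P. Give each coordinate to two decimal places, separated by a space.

A=(0,0), D=(6.00,0)
B = A + 2.00·(cos167°, sin167°) = (-1.9487, 0.4499)
|BD| = 7.9615
circle(B,8.00) ∩ circle(D,5.00): a=6.4300, h=4.7597
  candidates: C₊=(4.7400,4.8386) cross=37.894; C₋=(4.2020,-4.6655) cross=-37.894
  branch + wants cross > 0 → take C=(4.7400,4.8386) (cross=37.894)
ex = (C−B)/|BC| = (0.8361,0.5486); ey = (-0.5486,0.8361)
P = B + -3.20·ex + -3.37·ey = (-2.7755,-4.1232)

-2.78 -4.12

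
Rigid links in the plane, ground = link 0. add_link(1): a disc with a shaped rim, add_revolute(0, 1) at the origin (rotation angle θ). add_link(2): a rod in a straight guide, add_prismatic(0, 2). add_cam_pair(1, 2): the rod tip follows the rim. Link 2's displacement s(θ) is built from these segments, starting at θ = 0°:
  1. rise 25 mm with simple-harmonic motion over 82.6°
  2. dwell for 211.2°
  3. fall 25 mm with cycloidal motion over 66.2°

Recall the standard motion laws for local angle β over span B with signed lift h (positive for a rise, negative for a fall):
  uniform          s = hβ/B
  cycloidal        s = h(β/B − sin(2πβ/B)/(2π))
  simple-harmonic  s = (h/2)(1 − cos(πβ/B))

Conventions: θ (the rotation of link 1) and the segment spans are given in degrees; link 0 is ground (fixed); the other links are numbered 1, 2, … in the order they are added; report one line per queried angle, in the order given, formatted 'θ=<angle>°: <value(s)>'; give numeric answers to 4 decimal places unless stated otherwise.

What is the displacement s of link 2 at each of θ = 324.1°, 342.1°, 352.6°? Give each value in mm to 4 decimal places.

segment 1 (0° to 82.6°, simple-harmonic, h = 25) is passed completely: s = 0.0000 + (25) = 25.0000
segment 2 (82.6° to 293.8°, dwell): s unchanged at 25.0000
θ = 324.1° falls in segment 3 (293.8° to 360°, cycloidal, h = -25): β = 324.1 − 293.8 = 30.3°, B = 66.2°; Δs = -25·(0.4577 − sin(2π·0.4577)/(2π)) = -10.3976; s = 25.0000 − 10.3976 = 14.6024
θ = 342.1° falls in segment 3 (293.8° to 360°, cycloidal, h = -25): β = 342.1 − 293.8 = 48.3°, B = 66.2°; Δs = -25·(0.7296 − sin(2π·0.7296)/(2π)) = -22.1864; s = 25.0000 − 22.1864 = 2.8136
θ = 352.6° falls in segment 3 (293.8° to 360°, cycloidal, h = -25): β = 352.6 − 293.8 = 58.8°, B = 66.2°; Δs = -25·(0.8882 − sin(2π·0.8882)/(2π)) = -24.7758; s = 25.0000 − 24.7758 = 0.2242

θ=324.1°: 14.6024
θ=342.1°: 2.8136
θ=352.6°: 0.2242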